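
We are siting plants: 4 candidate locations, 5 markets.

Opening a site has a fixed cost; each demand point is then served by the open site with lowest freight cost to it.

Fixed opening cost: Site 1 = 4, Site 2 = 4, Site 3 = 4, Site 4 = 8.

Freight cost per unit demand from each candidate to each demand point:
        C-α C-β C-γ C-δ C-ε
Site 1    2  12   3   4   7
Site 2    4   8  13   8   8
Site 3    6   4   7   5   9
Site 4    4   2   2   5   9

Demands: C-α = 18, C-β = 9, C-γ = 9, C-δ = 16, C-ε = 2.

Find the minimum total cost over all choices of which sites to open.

162

Open {Site 1, Site 4}: assign each demand point to its cheapest open site.
  C-α→Site 1 18×2=36, C-β→Site 4 9×2=18, C-γ→Site 4 9×2=18, C-δ→Site 1 16×4=64, C-ε→Site 1 2×7=14
  freight cost 150, fixed 12 → total 162.
Compare {Site 1, Site 2, Site 4}: freight cost 150 + fixed 16 = 166.
Compare {Site 1, Site 3, Site 4}: freight cost 150 + fixed 16 = 166.
Compare {Site 1, Site 2, Site 3, Site 4}: freight cost 150 + fixed 20 = 170.
All other subsets cost ≥ 166. Minimum total cost: 162.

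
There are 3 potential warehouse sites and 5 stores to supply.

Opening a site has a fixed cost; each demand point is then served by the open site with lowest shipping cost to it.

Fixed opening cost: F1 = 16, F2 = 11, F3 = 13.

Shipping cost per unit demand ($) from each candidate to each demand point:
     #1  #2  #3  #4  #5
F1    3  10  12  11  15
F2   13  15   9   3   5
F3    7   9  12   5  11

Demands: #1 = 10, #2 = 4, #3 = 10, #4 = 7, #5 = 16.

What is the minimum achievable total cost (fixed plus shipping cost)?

288

Open {F1, F2}: assign each demand point to its cheapest open site.
  #1→F1 10×3=30, #2→F1 4×10=40, #3→F2 10×9=90, #4→F2 7×3=21, #5→F2 16×5=80
  shipping cost 261, fixed 27 → total 288.
Compare {F1, F2, F3}: shipping cost 257 + fixed 40 = 297.
Compare {F2, F3}: shipping cost 297 + fixed 24 = 321.
Compare {F2}: shipping cost 381 + fixed 11 = 392.
All other subsets cost ≥ 297. Minimum total cost: 288.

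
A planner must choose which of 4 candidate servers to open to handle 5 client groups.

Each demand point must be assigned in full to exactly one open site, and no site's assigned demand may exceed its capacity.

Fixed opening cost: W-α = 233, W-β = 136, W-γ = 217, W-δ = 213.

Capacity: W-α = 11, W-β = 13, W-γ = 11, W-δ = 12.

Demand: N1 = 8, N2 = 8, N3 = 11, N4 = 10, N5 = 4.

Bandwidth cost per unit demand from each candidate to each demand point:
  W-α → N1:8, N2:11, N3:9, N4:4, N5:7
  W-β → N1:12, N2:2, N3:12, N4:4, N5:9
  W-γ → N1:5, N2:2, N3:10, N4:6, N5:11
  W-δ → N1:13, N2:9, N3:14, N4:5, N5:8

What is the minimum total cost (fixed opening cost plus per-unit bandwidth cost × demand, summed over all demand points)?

1040

Open {W-α, W-β, W-γ, W-δ}; cheapest assignment that respects the capacities:
  W-α (cap 11, load 11): N3 — cost 11×9 = 99
  W-β (cap 13, load 12): N2, N5 — cost 8×2 + 4×9 = 52
  W-γ (cap 11, load 8): N1 — cost 8×5 = 40
  W-δ (cap 12, load 10): N4 — cost 10×5 = 50
  Shipping 241, fixed 799 → total 1040.
  Any other capacity-feasible assignment to {W-α, W-β, W-γ, W-δ} ships for at least 241.
Total demand is 41 and no other set of sites has combined capacity ≥ 41, so {W-α, W-β, W-γ, W-δ} is the only feasible choice of open sites. Minimum: 1040.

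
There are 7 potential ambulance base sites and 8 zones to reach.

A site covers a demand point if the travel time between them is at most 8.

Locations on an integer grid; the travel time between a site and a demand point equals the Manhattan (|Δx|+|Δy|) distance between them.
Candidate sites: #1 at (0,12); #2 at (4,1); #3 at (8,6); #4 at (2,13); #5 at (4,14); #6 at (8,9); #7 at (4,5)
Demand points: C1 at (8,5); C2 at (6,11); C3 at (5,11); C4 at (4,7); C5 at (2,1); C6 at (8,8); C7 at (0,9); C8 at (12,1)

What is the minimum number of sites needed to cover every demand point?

2

Coverage sets (demand points within 8 of each site):
  #1: {C2, C3, C7}
  #2: {C1, C4, C5, C8}
  #3: {C1, C2, C3, C4, C6}
  #4: {C2, C3, C4, C7}
  #5: {C2, C3, C4}
  #6: {C1, C2, C3, C4, C6, C7}
  #7: {C1, C2, C3, C4, C5, C6, C7}
No single site covers all 8 demand points.
But {#2, #6} covers everything, so the minimum is 2.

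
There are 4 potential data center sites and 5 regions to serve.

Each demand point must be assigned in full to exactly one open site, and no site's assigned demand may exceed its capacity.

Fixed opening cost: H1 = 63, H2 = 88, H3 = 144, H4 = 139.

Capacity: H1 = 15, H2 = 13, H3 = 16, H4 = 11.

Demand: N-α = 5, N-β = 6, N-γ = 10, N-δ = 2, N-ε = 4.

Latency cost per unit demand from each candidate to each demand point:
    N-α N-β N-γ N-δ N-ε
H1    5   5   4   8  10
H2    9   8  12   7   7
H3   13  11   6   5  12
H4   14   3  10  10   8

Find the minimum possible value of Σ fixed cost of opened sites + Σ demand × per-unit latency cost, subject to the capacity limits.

Open {H1, H2}; cheapest assignment that respects the capacities:
  H1 (cap 15, load 15): N-α, N-γ — cost 5×5 + 10×4 = 65
  H2 (cap 13, load 12): N-β, N-δ, N-ε — cost 6×8 + 2×7 + 4×7 = 90
  Shipping 155, fixed 151 → total 306.
  Any other capacity-feasible assignment to {H1, H2} ships for at least 155.
Compare {H1, H3}: its best feasible assignment gives total 372.
Compare {H1, H2, H4}: its best feasible assignment gives total 415.
Every other set of open sites that can feasibly serve all demand totals ≥ 372 even under its best assignment. Minimum: 306.

306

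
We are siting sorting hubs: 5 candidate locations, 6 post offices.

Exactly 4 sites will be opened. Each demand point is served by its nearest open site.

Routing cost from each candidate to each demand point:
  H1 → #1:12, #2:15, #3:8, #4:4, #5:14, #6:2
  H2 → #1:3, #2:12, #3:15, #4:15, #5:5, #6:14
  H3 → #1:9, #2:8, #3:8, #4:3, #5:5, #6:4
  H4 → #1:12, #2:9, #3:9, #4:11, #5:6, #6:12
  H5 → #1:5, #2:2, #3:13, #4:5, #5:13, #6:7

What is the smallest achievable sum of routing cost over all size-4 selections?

Open {H1, H2, H3, H5}.
  #1→H2 3, #2→H5 2, #3→H1 8, #4→H3 3, #5→H2 5, #6→H1 2  ⇒ total 23.
Compare {H1, H2, H4, H5}: total 24.
Compare {H1, H3, H4, H5}: total 25.
No size-4 selection does better; minimum is 23.

23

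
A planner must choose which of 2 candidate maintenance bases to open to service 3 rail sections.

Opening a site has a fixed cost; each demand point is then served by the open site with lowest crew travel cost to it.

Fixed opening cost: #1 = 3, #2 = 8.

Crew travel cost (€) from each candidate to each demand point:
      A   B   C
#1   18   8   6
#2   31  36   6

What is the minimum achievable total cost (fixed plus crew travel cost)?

Open {#1}: assign each demand point to its cheapest open site.
  A→#1 18, B→#1 8, C→#1 6
  crew travel cost 32, fixed 3 → total 35.
Compare {#1, #2}: crew travel cost 32 + fixed 11 = 43.
Compare {#2}: crew travel cost 73 + fixed 8 = 81.

35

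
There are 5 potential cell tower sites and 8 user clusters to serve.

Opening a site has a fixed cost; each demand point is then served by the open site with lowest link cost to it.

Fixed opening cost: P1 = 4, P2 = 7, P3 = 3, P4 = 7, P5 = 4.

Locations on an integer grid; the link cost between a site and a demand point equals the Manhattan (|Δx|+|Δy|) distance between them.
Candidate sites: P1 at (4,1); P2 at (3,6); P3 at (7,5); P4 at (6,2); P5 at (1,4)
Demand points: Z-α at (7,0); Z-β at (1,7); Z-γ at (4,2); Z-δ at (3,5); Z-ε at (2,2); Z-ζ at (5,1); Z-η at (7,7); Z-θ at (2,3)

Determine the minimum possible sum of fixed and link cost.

30

Open {P1, P3, P5}: assign each demand point to its cheapest open site.
  Z-α→P1 4, Z-β→P5 3, Z-γ→P1 1, Z-δ→P5 3, Z-ε→P1 3, Z-ζ→P1 1, Z-η→P3 2, Z-θ→P5 2
  link cost 19, fixed 11 → total 30.
Compare {P1, P2}: link cost 22 + fixed 11 = 33.
Compare {P1, P2, P3}: link cost 19 + fixed 14 = 33.
Compare {P1, P3}: link cost 27 + fixed 7 = 34.
All other subsets cost ≥ 33. Minimum total cost: 30.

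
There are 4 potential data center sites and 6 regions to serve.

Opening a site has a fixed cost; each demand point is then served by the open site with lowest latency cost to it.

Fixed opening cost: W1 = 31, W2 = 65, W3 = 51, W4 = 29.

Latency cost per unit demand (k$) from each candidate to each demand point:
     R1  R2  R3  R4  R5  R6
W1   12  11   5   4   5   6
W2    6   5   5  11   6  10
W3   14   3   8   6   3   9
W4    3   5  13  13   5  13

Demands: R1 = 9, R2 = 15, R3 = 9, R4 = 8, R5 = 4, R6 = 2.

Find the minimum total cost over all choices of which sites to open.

Open {W1, W4}: assign each demand point to its cheapest open site.
  R1→W4 9×3=27, R2→W4 15×5=75, R3→W1 9×5=45, R4→W1 8×4=32, R5→W1 4×5=20, R6→W1 2×6=12
  latency cost 211, fixed 60 → total 271.
Compare {W1, W3, W4}: latency cost 173 + fixed 111 = 284.
Compare {W3, W4}: latency cost 222 + fixed 80 = 302.
Compare {W1, W2}: latency cost 238 + fixed 96 = 334.
All other subsets cost ≥ 284. Minimum total cost: 271.

271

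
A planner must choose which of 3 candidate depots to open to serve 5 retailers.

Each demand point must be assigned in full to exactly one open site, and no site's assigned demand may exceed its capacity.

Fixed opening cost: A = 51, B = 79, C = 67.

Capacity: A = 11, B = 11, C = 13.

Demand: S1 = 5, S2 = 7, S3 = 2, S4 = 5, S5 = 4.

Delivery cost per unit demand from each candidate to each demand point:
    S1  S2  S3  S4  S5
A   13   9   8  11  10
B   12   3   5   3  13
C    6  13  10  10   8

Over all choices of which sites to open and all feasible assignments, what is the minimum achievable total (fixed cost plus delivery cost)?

319

Open {B, C}; cheapest assignment that respects the capacities:
  B (cap 11, load 11): S2, S5 — cost 7×3 + 4×13 = 73
  C (cap 13, load 12): S1, S3, S4 — cost 5×6 + 2×10 + 5×10 = 100
  Shipping 173, fixed 146 → total 319.
  Any other capacity-feasible assignment to {B, C} ships for at least 173.
Compare {A, C}: its best feasible assignment gives total 321.
Compare {A, B, C}: its best feasible assignment gives total 345.
Every other set of open sites that can feasibly serve all demand totals ≥ 321 even under its best assignment. Minimum: 319.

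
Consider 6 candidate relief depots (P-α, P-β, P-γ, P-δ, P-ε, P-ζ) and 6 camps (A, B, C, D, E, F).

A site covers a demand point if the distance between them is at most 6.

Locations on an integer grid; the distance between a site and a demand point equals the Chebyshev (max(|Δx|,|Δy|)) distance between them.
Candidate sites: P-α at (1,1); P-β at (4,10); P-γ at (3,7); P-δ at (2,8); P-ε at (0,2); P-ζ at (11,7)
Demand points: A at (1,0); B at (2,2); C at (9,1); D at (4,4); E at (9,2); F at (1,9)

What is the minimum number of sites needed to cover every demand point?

Coverage sets (demand points within 6 of each site):
  P-α: {A, B, D}
  P-β: {D, F}
  P-γ: {B, C, D, E, F}
  P-δ: {B, D, F}
  P-ε: {A, B, D}
  P-ζ: {C, E}
No single site covers all 6 demand points.
But {P-α, P-γ} covers everything, so the minimum is 2.

2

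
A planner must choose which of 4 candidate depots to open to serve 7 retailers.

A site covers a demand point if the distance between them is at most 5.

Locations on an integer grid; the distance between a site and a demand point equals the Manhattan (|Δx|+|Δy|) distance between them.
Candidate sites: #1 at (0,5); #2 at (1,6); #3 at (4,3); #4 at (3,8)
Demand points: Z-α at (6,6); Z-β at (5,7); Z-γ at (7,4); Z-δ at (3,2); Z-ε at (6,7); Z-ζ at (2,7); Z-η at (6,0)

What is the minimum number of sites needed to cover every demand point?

Coverage sets (demand points within 5 of each site):
  #1: {Z-ζ}
  #2: {Z-α, Z-β, Z-ζ}
  #3: {Z-α, Z-β, Z-γ, Z-δ, Z-η}
  #4: {Z-α, Z-β, Z-ε, Z-ζ}
No single site covers all 7 demand points.
But {#3, #4} covers everything, so the minimum is 2.

2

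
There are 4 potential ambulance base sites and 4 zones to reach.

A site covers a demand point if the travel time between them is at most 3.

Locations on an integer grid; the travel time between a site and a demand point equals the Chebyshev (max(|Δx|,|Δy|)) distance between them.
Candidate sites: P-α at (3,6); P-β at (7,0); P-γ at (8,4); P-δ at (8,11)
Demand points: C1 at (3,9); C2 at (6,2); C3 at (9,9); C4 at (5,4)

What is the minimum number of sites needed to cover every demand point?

Coverage sets (demand points within 3 of each site):
  P-α: {C1, C4}
  P-β: {C2}
  P-γ: {C2, C4}
  P-δ: {C3}
No 2 sites suffice: every size-2 union leaves at least one demand point uncovered.
But {P-α, P-β, P-δ} covers everything, so the minimum is 3.

3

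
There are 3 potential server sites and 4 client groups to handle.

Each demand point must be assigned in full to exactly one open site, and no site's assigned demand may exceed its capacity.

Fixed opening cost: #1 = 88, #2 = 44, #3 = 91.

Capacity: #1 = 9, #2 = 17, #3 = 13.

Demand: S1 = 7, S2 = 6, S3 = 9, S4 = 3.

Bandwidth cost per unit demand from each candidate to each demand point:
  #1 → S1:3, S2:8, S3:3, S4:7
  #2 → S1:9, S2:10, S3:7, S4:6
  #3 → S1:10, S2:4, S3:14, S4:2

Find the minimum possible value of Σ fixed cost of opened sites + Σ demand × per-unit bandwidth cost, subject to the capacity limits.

291

Open {#2, #3}; cheapest assignment that respects the capacities:
  #2 (cap 17, load 16): S1, S3 — cost 7×9 + 9×7 = 126
  #3 (cap 13, load 9): S2, S4 — cost 6×4 + 3×2 = 30
  Shipping 156, fixed 135 → total 291.
  Any other capacity-feasible assignment to {#2, #3} ships for at least 156.
Compare {#1, #2}: its best feasible assignment gives total 300.
Compare {#1, #2, #3}: its best feasible assignment gives total 337.
Every other set of open sites that can feasibly serve all demand totals ≥ 300 even under its best assignment. Minimum: 291.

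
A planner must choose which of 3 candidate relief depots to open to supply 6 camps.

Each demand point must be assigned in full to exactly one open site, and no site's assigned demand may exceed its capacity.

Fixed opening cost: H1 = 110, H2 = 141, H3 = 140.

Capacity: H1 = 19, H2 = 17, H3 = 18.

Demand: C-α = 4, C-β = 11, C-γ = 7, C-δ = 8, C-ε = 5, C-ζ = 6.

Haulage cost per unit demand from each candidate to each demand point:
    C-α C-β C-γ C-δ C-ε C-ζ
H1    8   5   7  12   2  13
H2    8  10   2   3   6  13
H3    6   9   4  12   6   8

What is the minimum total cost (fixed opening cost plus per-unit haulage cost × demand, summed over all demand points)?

Open {H1, H2, H3}; cheapest assignment that respects the capacities:
  H1 (cap 19, load 16): C-β, C-ε — cost 11×5 + 5×2 = 65
  H2 (cap 17, load 15): C-γ, C-δ — cost 7×2 + 8×3 = 38
  H3 (cap 18, load 10): C-α, C-ζ — cost 4×6 + 6×8 = 72
  Shipping 175, fixed 391 → total 566.
  Any other capacity-feasible assignment to {H1, H2, H3} ships for at least 175.
Total demand is 41 and no other set of sites has combined capacity ≥ 41, so {H1, H2, H3} is the only feasible choice of open sites. Minimum: 566.

566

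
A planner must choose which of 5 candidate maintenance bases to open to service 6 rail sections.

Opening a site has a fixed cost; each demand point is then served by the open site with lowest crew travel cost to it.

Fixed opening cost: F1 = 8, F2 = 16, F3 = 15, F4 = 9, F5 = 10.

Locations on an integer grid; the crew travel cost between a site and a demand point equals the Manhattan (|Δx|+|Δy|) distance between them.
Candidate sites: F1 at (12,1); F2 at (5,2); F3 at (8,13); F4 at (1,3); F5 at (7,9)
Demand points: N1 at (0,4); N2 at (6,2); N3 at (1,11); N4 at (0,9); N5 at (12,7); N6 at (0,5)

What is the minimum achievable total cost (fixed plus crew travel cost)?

Open {F1, F4}: assign each demand point to its cheapest open site.
  N1→F4 2, N2→F4 6, N3→F4 8, N4→F4 7, N5→F1 6, N6→F4 3
  crew travel cost 32, fixed 17 → total 49.
Compare {F4}: crew travel cost 41 + fixed 9 = 50.
Compare {F4, F5}: crew travel cost 33 + fixed 19 = 52.
Compare {F2, F4}: crew travel cost 33 + fixed 25 = 58.
All other subsets cost ≥ 50. Minimum total cost: 49.

49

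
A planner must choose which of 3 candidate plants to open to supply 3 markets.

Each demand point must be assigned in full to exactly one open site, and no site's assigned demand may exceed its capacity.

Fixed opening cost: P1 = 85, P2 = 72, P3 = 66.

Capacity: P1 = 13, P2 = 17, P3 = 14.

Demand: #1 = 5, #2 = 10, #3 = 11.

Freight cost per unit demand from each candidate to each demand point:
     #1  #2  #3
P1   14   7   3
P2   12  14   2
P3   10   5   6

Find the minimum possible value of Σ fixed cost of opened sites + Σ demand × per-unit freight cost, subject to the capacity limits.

Open {P2, P3}; cheapest assignment that respects the capacities:
  P2 (cap 17, load 16): #1, #3 — cost 5×12 + 11×2 = 82
  P3 (cap 14, load 10): #2 — cost 10×5 = 50
  Shipping 132, fixed 138 → total 270.
  Any other capacity-feasible assignment to {P2, P3} ships for at least 132.
Compare {P1, P2}: its best feasible assignment gives total 309.
Compare {P1, P2, P3}: its best feasible assignment gives total 355.
Every other set of open sites that can feasibly serve all demand totals ≥ 309 even under its best assignment. Minimum: 270.

270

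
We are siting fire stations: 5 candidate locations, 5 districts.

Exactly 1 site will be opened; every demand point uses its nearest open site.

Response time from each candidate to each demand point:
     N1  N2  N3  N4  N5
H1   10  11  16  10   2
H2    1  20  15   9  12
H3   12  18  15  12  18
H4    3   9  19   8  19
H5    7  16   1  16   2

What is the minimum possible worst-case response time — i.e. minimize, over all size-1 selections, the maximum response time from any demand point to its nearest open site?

16

Open {H1}.
  Farthest demand point is N3 at response time 16 (to H1); all others are ≤ 16.
With {H5} the worst case is 16.
With {H3} the worst case is 18.
No size-1 selection achieves below 16.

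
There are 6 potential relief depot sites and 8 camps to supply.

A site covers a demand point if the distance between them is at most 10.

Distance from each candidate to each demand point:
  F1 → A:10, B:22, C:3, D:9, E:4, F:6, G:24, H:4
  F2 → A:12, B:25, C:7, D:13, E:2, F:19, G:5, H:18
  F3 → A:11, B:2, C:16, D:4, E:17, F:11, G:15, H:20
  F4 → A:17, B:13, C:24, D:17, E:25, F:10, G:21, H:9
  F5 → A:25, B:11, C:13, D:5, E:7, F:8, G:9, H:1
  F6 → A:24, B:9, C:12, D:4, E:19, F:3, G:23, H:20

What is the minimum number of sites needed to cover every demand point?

Coverage sets (demand points within 10 of each site):
  F1: {A, C, D, E, F, H}
  F2: {C, E, G}
  F3: {B, D}
  F4: {F, H}
  F5: {D, E, F, G, H}
  F6: {B, D, F}
No 2 sites suffice: every size-2 union leaves at least one demand point uncovered.
But {F1, F2, F3} covers everything, so the minimum is 3.

3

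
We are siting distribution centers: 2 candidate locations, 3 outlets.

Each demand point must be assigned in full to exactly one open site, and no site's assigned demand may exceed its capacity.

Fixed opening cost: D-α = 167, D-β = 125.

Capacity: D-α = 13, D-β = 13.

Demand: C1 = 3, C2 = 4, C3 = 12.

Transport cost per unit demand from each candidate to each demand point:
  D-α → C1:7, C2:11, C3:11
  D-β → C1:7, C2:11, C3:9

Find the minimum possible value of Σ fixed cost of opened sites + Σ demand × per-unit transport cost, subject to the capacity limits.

465

Open {D-α, D-β}; cheapest assignment that respects the capacities:
  D-α (cap 13, load 7): C1, C2 — cost 3×7 + 4×11 = 65
  D-β (cap 13, load 12): C3 — cost 12×9 = 108
  Shipping 173, fixed 292 → total 465.
  Any other capacity-feasible assignment to {D-α, D-β} ships for at least 173.
Total demand is 19 and no other set of sites has combined capacity ≥ 19, so {D-α, D-β} is the only feasible choice of open sites. Minimum: 465.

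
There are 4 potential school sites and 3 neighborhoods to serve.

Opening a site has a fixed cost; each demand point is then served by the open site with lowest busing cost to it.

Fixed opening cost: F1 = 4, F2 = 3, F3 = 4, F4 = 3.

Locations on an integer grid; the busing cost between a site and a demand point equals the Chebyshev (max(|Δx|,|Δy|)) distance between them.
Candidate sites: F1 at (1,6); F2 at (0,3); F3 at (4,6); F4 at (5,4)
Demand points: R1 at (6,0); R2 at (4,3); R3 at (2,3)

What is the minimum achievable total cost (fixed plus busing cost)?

Open {F4}: assign each demand point to its cheapest open site.
  R1→F4 4, R2→F4 1, R3→F4 3
  busing cost 8, fixed 3 → total 11.
Compare {F2, F4}: busing cost 7 + fixed 6 = 13.
Compare {F2}: busing cost 12 + fixed 3 = 15.
Compare {F1, F4}: busing cost 8 + fixed 7 = 15.
All other subsets cost ≥ 13. Minimum total cost: 11.

11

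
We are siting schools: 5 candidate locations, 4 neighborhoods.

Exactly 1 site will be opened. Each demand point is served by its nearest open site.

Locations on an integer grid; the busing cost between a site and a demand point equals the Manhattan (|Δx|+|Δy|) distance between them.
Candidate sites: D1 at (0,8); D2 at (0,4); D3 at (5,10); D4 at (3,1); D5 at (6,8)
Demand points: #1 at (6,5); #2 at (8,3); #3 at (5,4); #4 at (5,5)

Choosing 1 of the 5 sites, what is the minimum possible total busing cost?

19

Open {D5}.
  #1→D5 3, #2→D5 7, #3→D5 5, #4→D5 4  ⇒ total 19.
Compare {D4}: total 25.
Compare {D2}: total 27.
No size-1 selection does better; minimum is 19.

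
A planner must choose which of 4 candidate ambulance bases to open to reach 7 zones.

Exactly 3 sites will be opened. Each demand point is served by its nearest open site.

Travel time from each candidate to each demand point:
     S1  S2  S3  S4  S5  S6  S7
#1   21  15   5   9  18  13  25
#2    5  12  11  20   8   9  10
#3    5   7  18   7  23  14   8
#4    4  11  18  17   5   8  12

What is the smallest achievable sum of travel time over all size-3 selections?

Open {#1, #3, #4}.
  S1→#4 4, S2→#3 7, S3→#1 5, S4→#3 7, S5→#4 5, S6→#4 8, S7→#3 8  ⇒ total 44.
Compare {#1, #2, #3}: total 49.
Compare {#2, #3, #4}: total 50.
No size-3 selection does better; minimum is 44.

44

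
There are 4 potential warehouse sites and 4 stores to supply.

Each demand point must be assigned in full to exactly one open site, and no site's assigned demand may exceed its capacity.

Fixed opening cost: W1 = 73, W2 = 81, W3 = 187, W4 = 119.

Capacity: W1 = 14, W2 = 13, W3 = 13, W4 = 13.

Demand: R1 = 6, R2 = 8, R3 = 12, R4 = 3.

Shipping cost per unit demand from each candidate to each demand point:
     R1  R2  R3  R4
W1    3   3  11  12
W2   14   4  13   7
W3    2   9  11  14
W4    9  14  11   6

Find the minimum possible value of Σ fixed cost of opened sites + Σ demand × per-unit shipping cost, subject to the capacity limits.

468

Open {W1, W2, W4}; cheapest assignment that respects the capacities:
  W1 (cap 14, load 14): R1, R2 — cost 6×3 + 8×3 = 42
  W2 (cap 13, load 3): R4 — cost 3×7 = 21
  W4 (cap 13, load 12): R3 — cost 12×11 = 132
  Shipping 195, fixed 273 → total 468.
  Any other capacity-feasible assignment to {W1, W2, W4} ships for at least 195.
Compare {W1, W2, W3}: its best feasible assignment gives total 536.
Compare {W1, W3, W4}: its best feasible assignment gives total 571.
Every other set of open sites that can feasibly serve all demand totals ≥ 536 even under its best assignment. Minimum: 468.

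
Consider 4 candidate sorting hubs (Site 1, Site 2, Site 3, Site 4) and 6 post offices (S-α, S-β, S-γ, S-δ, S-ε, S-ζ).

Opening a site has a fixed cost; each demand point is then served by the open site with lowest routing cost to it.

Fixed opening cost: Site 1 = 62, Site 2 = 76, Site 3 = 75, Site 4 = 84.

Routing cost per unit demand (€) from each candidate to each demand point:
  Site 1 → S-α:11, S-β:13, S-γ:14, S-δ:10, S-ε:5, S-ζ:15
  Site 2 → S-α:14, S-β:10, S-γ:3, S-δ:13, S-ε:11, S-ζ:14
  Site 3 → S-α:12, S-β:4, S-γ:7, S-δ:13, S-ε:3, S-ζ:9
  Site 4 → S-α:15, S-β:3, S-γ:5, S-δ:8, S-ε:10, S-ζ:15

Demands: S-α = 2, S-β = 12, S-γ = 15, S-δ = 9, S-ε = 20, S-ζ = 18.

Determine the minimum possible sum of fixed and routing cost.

588

Open {Site 3, Site 4}: assign each demand point to its cheapest open site.
  S-α→Site 3 2×12=24, S-β→Site 4 12×3=36, S-γ→Site 4 15×5=75, S-δ→Site 4 9×8=72, S-ε→Site 3 20×3=60, S-ζ→Site 3 18×9=162
  routing cost 429, fixed 159 → total 588.
Compare {Site 3}: routing cost 516 + fixed 75 = 591.
Compare {Site 2, Site 3}: routing cost 456 + fixed 151 = 607.
Compare {Site 1, Site 3}: routing cost 487 + fixed 137 = 624.
All other subsets cost ≥ 591. Minimum total cost: 588.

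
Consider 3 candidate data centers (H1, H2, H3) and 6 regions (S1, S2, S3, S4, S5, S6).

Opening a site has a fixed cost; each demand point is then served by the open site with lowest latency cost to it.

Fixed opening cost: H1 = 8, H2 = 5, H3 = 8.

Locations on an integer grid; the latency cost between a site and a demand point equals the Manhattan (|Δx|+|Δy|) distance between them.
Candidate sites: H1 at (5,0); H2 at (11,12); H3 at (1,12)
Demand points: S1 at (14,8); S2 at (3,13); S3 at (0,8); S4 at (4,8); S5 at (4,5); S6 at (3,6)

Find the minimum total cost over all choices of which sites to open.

53

Open {H2, H3}: assign each demand point to its cheapest open site.
  S1→H2 7, S2→H3 3, S3→H3 5, S4→H3 7, S5→H3 10, S6→H3 8
  latency cost 40, fixed 13 → total 53.
Compare {H1, H2, H3}: latency cost 36 + fixed 21 = 57.
Compare {H3}: latency cost 50 + fixed 8 = 58.
Compare {H1, H3}: latency cost 46 + fixed 16 = 62.
All other subsets cost ≥ 57. Minimum total cost: 53.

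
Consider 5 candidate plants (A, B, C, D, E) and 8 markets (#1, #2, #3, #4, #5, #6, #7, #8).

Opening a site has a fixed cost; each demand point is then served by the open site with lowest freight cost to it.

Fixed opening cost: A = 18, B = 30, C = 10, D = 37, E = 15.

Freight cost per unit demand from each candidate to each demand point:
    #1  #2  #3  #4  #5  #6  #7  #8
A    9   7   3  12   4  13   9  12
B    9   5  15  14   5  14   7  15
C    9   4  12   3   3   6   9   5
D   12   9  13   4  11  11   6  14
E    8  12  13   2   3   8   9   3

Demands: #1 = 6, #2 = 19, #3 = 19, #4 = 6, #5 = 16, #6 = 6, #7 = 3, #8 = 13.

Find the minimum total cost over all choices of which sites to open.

Open {A, C, E}: assign each demand point to its cheapest open site.
  #1→E 6×8=48, #2→C 19×4=76, #3→A 19×3=57, #4→E 6×2=12, #5→C 16×3=48, #6→C 6×6=36, #7→A 3×9=27, #8→E 13×3=39
  freight cost 343, fixed 43 → total 386.
Compare {A, C}: freight cost 381 + fixed 28 = 409.
Compare {A, B, C, E}: freight cost 337 + fixed 73 = 410.
Compare {A, C, D, E}: freight cost 334 + fixed 80 = 414.
All other subsets cost ≥ 409. Minimum total cost: 386.

386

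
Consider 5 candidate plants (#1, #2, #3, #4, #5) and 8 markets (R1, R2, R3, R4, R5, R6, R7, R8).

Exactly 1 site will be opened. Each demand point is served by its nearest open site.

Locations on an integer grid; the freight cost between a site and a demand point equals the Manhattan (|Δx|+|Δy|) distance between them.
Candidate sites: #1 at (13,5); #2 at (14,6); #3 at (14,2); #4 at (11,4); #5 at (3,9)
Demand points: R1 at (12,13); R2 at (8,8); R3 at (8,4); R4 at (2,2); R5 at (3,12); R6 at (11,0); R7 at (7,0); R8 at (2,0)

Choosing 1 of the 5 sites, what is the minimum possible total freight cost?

Open {#4}.
  R1→#4 10, R2→#4 7, R3→#4 3, R4→#4 11, R5→#4 16, R6→#4 4, R7→#4 8, R8→#4 13  ⇒ total 72.
Compare {#5}: total 80.
Compare {#1}: total 88.
No size-1 selection does better; minimum is 72.

72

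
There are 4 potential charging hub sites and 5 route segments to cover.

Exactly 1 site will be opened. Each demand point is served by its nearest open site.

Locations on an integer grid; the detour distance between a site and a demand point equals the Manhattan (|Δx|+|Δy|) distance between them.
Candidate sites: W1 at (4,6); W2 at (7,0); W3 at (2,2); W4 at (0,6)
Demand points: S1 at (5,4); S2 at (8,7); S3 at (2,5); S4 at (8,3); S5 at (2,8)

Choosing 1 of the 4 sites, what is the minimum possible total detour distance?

Open {W1}.
  S1→W1 3, S2→W1 5, S3→W1 3, S4→W1 7, S5→W1 4  ⇒ total 22.
Compare {W3}: total 32.
Compare {W4}: total 34.
No size-1 selection does better; minimum is 22.

22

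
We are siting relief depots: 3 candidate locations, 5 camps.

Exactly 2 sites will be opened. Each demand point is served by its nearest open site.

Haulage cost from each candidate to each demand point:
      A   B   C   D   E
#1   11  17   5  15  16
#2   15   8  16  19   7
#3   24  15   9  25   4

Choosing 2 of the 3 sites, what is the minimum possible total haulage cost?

Open {#1, #2}.
  A→#1 11, B→#2 8, C→#1 5, D→#1 15, E→#2 7  ⇒ total 46.
Compare {#1, #3}: total 50.
Compare {#2, #3}: total 55.

46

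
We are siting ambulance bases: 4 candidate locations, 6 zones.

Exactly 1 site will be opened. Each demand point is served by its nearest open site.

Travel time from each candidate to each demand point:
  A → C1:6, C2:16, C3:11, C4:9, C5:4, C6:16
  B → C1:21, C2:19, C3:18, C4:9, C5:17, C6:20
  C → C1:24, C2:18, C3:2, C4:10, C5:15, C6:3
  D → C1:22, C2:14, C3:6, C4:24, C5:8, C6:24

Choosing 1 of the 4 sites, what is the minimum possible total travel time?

62

Open {A}.
  C1→A 6, C2→A 16, C3→A 11, C4→A 9, C5→A 4, C6→A 16  ⇒ total 62.
Compare {C}: total 72.
Compare {D}: total 98.
No size-1 selection does better; minimum is 62.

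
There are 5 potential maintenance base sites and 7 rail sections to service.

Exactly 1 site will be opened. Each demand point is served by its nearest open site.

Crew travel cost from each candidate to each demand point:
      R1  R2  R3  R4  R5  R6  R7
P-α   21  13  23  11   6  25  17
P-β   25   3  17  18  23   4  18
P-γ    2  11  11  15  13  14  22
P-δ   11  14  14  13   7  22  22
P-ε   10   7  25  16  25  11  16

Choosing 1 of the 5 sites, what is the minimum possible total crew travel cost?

Open {P-γ}.
  R1→P-γ 2, R2→P-γ 11, R3→P-γ 11, R4→P-γ 15, R5→P-γ 13, R6→P-γ 14, R7→P-γ 22  ⇒ total 88.
Compare {P-δ}: total 103.
Compare {P-β}: total 108.
No size-1 selection does better; minimum is 88.

88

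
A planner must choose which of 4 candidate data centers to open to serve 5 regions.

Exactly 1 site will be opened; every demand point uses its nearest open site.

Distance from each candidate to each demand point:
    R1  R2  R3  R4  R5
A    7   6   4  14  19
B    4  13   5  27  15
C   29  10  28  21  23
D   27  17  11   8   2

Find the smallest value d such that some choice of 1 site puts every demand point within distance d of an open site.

Open {A}.
  Farthest demand point is R5 at distance 19 (to A); all others are ≤ 19.
With {B} the worst case is 27.
With {D} the worst case is 27.
No size-1 selection achieves below 19.

19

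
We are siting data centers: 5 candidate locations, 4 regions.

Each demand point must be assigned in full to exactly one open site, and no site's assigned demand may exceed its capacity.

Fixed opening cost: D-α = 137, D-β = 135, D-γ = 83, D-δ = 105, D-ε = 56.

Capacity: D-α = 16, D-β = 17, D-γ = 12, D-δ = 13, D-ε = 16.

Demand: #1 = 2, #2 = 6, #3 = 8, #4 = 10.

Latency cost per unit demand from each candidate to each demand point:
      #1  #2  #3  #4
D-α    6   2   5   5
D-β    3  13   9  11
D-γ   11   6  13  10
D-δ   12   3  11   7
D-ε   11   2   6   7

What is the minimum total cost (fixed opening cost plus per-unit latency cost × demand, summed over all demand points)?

313

Open {D-δ, D-ε}; cheapest assignment that respects the capacities:
  D-δ (cap 13, load 10): #4 — cost 10×7 = 70
  D-ε (cap 16, load 16): #1, #2, #3 — cost 2×11 + 6×2 + 8×6 = 82
  Shipping 152, fixed 161 → total 313.
  Any other capacity-feasible assignment to {D-δ, D-ε} ships for at least 152.
Compare {D-α, D-ε}: its best feasible assignment gives total 315.
Compare {D-γ, D-ε}: its best feasible assignment gives total 321.
Every other set of open sites that can feasibly serve all demand totals ≥ 315 even under its best assignment. Minimum: 313.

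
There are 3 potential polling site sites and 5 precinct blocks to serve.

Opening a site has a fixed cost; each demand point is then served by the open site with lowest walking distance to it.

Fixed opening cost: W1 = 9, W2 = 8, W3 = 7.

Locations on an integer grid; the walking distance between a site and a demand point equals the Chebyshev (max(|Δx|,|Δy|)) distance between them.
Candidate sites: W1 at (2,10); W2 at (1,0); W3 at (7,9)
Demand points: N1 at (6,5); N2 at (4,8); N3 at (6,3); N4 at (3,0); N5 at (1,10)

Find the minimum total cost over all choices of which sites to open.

Open {W1, W2}: assign each demand point to its cheapest open site.
  N1→W1 5, N2→W1 2, N3→W2 5, N4→W2 2, N5→W1 1
  walking distance 15, fixed 17 → total 32.
Compare {W1}: walking distance 25 + fixed 9 = 34.
Compare {W3}: walking distance 28 + fixed 7 = 35.
Compare {W2, W3}: walking distance 20 + fixed 15 = 35.
All other subsets cost ≥ 34. Minimum total cost: 32.

32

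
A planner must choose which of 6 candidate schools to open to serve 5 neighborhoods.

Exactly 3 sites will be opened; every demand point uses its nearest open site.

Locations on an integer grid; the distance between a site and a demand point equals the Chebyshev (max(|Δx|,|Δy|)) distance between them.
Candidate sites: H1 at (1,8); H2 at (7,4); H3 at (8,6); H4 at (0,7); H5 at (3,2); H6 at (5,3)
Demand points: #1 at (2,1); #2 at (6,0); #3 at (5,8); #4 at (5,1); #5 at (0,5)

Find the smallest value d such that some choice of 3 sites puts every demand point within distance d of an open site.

Open {H1, H3, H5}.
  Farthest demand point is #2 at distance 3 (to H5); all others are ≤ 3.
With {H1, H3, H6} the worst case is 3.
With {H2, H3, H5} the worst case is 3.
No size-3 selection achieves below 3.

3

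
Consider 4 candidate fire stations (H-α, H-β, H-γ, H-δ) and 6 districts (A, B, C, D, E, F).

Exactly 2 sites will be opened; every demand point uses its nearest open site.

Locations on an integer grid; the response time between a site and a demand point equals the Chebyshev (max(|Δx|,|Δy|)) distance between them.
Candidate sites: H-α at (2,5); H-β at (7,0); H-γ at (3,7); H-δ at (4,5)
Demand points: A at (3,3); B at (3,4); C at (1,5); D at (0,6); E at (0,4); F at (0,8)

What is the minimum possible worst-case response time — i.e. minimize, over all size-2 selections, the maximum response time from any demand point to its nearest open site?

Open {H-α, H-β}.
  Farthest demand point is F at response time 3 (to H-α); all others are ≤ 3.
With {H-α, H-γ} the worst case is 3.
With {H-α, H-δ} the worst case is 3.
No size-2 selection achieves below 3.

3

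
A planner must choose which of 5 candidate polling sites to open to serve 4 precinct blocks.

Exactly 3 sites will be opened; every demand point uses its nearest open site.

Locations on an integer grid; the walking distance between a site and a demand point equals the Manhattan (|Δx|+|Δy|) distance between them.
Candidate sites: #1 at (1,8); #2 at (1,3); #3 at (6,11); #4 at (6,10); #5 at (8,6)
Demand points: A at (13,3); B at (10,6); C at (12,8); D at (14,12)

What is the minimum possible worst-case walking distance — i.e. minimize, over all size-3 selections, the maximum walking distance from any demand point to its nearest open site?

9

Open {#1, #3, #5}.
  Farthest demand point is D at walking distance 9 (to #3); all others are ≤ 9.
With {#2, #3, #5} the worst case is 9.
With {#3, #4, #5} the worst case is 9.
No size-3 selection achieves below 9.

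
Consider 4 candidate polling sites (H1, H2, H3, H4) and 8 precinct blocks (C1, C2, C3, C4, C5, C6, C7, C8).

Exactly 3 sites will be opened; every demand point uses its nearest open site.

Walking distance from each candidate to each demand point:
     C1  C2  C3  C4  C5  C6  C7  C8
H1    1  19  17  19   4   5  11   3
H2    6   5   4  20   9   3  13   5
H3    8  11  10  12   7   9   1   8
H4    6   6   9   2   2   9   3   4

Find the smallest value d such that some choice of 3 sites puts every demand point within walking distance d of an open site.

Open {H1, H2, H4}.
  Farthest demand point is C2 at walking distance 5 (to H2); all others are ≤ 5.
With {H2, H3, H4} the worst case is 6.
With {H1, H3, H4} the worst case is 9.
No size-3 selection achieves below 5.

5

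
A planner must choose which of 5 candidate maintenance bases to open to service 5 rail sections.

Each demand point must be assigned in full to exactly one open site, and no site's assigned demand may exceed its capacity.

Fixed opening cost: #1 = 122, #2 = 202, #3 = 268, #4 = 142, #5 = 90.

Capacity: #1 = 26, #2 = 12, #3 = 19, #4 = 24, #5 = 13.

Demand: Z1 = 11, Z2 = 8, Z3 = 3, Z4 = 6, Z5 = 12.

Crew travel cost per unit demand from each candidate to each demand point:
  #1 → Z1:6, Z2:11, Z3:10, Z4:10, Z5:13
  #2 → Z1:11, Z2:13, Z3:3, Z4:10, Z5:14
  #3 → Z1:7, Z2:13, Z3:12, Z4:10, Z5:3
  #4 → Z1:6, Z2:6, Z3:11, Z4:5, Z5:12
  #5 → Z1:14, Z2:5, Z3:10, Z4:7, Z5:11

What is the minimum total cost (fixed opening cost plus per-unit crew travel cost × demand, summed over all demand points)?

Open {#1, #4}; cheapest assignment that respects the capacities:
  #1 (cap 26, load 26): Z1, Z3, Z5 — cost 11×6 + 3×10 + 12×13 = 252
  #4 (cap 24, load 14): Z2, Z4 — cost 8×6 + 6×5 = 78
  Shipping 330, fixed 264 → total 594.
  Any other capacity-feasible assignment to {#1, #4} ships for at least 330.
Compare {#3, #4}: its best feasible assignment gives total 653.
Compare {#1, #4, #5}: its best feasible assignment gives total 660.
Every other set of open sites that can feasibly serve all demand totals ≥ 653 even under its best assignment. Minimum: 594.

594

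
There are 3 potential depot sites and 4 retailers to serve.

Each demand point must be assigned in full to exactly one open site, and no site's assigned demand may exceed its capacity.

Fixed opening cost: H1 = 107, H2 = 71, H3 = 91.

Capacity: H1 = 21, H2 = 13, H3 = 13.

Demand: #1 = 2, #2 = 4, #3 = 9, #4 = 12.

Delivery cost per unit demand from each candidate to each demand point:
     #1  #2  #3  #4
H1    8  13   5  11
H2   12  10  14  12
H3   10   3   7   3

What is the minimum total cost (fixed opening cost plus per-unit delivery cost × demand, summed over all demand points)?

347

Open {H1, H3}; cheapest assignment that respects the capacities:
  H1 (cap 21, load 15): #1, #2, #3 — cost 2×8 + 4×13 + 9×5 = 113
  H3 (cap 13, load 12): #4 — cost 12×3 = 36
  Shipping 149, fixed 198 → total 347.
  Any other capacity-feasible assignment to {H1, H3} ships for at least 149.
Compare {H1, H2, H3}: its best feasible assignment gives total 406.
Compare {H1, H2}: its best feasible assignment gives total 419.
Every other set of open sites that can feasibly serve all demand totals ≥ 406 even under its best assignment. Minimum: 347.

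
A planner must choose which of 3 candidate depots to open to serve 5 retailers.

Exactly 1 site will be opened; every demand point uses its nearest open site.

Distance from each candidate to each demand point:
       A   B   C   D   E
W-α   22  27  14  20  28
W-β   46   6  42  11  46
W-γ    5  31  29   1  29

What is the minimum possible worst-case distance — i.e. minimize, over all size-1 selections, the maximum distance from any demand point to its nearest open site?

28

Open {W-α}.
  Farthest demand point is E at distance 28 (to W-α); all others are ≤ 28.
With {W-γ} the worst case is 31.
With {W-β} the worst case is 46.
No size-1 selection achieves below 28.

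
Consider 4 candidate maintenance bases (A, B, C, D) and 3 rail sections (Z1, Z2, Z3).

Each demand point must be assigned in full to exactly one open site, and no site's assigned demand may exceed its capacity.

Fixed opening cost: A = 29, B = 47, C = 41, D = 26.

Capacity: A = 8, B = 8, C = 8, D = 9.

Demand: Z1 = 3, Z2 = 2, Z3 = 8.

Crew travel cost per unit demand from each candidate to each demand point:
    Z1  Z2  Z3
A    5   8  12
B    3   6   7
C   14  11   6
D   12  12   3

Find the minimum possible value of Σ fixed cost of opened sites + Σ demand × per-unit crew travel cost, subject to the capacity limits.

110

Open {A, D}; cheapest assignment that respects the capacities:
  A (cap 8, load 5): Z1, Z2 — cost 3×5 + 2×8 = 31
  D (cap 9, load 8): Z3 — cost 8×3 = 24
  Shipping 55, fixed 55 → total 110.
  Any other capacity-feasible assignment to {A, D} ships for at least 55.
Compare {B, D}: its best feasible assignment gives total 118.
Compare {A, B, D}: its best feasible assignment gives total 147.
Every other set of open sites that can feasibly serve all demand totals ≥ 118 even under its best assignment. Minimum: 110.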